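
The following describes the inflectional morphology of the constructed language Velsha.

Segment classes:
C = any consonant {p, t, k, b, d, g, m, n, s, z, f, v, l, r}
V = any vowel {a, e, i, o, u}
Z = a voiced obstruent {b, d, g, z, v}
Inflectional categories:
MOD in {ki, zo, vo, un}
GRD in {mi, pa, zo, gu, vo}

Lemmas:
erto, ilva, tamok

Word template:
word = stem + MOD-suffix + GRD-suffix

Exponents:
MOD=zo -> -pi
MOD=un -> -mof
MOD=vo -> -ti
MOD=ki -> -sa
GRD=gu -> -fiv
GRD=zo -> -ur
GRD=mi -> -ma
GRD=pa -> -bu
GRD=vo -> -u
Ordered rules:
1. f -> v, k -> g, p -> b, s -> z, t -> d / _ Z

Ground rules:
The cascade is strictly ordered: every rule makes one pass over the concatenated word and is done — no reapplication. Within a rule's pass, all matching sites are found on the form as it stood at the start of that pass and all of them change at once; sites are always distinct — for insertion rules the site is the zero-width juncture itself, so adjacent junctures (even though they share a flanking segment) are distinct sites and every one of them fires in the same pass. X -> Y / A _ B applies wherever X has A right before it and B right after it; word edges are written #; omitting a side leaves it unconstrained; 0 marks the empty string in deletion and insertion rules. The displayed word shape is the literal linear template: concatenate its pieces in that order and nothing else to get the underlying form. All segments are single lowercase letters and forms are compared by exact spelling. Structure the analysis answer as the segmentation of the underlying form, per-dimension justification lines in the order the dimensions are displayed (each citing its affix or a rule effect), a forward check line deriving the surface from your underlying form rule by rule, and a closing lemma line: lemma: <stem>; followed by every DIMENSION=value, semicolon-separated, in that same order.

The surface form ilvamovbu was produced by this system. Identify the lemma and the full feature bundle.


underlying: ilva-mof-bu
MOD=un - signalled by the affix -mof
GRD=pa - signalled by the affix -bu
check: ilvamofbu -> ilvamovbu
lemma: ilva; MOD=un; GRD=pa


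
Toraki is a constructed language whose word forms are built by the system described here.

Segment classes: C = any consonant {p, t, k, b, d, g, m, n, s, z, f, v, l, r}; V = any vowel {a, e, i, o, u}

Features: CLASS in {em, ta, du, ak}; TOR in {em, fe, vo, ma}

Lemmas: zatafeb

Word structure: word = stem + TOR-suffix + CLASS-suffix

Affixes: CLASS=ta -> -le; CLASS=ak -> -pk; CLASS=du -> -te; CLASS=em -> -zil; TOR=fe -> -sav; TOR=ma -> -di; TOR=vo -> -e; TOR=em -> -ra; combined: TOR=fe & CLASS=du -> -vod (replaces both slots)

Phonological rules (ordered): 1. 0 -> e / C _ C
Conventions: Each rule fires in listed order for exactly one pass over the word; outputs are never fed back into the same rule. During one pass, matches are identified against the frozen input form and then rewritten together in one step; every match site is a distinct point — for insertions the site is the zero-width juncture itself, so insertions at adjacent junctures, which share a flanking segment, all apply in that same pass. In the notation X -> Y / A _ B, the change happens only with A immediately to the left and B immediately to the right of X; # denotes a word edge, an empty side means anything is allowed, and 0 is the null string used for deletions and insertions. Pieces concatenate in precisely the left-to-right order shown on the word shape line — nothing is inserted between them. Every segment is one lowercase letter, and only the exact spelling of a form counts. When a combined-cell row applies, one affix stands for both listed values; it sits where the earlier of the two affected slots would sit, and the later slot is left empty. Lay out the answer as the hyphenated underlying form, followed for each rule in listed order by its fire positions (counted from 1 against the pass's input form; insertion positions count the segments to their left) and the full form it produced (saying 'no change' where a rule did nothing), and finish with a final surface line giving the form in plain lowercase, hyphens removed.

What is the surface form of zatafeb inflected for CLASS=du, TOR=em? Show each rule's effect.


underlying: zatafeb-ra-te
1. 0 -> e / C _ C: inserts after position(s) 7: zatafeberate
surface: zatafeberate


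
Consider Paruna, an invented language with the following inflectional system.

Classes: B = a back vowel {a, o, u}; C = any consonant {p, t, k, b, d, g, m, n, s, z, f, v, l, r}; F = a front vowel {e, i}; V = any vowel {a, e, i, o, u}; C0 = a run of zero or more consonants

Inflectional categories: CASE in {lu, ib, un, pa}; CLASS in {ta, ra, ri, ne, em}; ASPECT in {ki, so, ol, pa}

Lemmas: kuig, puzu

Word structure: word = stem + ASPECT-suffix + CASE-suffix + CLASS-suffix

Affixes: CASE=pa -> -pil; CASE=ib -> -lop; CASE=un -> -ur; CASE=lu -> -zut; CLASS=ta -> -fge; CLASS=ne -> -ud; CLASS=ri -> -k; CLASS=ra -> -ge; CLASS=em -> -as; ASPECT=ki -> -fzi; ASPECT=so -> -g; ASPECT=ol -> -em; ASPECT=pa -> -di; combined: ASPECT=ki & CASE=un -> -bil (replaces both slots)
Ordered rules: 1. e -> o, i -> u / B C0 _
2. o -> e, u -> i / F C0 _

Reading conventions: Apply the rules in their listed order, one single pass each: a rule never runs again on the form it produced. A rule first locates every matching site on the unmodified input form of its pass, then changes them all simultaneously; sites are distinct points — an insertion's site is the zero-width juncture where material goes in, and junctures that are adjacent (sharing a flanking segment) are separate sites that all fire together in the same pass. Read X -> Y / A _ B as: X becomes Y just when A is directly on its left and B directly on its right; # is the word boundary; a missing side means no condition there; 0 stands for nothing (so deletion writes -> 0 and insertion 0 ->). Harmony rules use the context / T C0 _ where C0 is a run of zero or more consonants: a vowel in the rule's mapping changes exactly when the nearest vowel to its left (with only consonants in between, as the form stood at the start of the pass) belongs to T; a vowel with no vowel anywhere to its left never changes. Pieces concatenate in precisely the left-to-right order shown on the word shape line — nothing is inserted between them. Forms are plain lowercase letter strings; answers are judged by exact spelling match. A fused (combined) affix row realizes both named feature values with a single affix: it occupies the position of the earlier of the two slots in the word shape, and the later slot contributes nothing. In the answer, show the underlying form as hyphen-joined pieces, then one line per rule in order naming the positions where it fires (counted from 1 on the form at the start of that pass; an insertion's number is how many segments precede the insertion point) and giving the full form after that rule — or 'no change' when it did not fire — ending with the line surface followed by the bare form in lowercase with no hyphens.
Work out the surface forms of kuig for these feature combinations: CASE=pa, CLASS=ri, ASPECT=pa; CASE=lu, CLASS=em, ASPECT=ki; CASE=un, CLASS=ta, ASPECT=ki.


cell CASE=pa, CLASS=ri, ASPECT=pa:
underlying: kuig-di-pil-k
1. e -> o, i -> u / B C0 _: fires at position(s) 3: kuugdipilk
2. o -> e, u -> i / F C0 _: no change
surface: kuugdipilk

cell CASE=lu, CLASS=em, ASPECT=ki:
underlying: kuig-fzi-zut-as
1. e -> o, i -> u / B C0 _: fires at position(s) 3: kuugfzizutas
2. o -> e, u -> i / F C0 _: fires at position(s) 9: kuugfzizitas
surface: kuugfzizitas

cell CASE=un, CLASS=ta, ASPECT=ki:
underlying: kuig-bil-fge
1. e -> o, i -> u / B C0 _: fires at position(s) 3: kuugbilfge
2. o -> e, u -> i / F C0 _: no change
surface: kuugbilfge


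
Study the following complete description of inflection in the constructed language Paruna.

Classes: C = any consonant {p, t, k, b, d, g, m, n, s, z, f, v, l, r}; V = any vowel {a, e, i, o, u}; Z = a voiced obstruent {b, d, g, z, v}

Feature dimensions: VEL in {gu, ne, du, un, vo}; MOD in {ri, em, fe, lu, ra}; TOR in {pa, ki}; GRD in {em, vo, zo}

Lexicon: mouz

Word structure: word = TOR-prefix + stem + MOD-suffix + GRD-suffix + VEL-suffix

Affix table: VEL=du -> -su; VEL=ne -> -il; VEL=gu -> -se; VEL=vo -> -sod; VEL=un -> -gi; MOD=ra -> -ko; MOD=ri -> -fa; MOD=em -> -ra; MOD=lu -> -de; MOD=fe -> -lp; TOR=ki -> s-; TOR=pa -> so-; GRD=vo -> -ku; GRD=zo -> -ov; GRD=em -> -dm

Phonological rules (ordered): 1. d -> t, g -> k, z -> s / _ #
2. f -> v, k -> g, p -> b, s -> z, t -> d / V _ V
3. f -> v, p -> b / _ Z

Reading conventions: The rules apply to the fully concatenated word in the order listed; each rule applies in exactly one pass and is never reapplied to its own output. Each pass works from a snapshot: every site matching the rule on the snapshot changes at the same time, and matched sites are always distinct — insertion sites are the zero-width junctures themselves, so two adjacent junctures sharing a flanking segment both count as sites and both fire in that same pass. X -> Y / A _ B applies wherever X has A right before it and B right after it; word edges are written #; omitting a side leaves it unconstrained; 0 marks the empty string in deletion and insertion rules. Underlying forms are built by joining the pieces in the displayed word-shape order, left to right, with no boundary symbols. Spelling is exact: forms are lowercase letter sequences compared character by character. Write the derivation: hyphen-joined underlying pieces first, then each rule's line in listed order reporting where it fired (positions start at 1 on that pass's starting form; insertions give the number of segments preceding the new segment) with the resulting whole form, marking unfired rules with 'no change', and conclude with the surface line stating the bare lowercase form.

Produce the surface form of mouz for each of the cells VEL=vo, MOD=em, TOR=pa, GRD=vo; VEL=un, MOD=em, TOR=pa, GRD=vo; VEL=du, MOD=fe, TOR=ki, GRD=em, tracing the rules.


cell VEL=vo, MOD=em, TOR=pa, GRD=vo:
underlying: so-mouz-ra-ku-sod
1. d -> t, g -> k, z -> s / _ #: fires at position(s) 13: somouzrakusot
2. f -> v, k -> g, p -> b, s -> z, t -> d / V _ V: fires at position(s) 9, 11: somouzraguzot
3. f -> v, p -> b / _ Z: no change
surface: somouzraguzot

cell VEL=un, MOD=em, TOR=pa, GRD=vo:
underlying: so-mouz-ra-ku-gi
1. d -> t, g -> k, z -> s / _ #: no change
2. f -> v, k -> g, p -> b, s -> z, t -> d / V _ V: fires at position(s) 9: somouzragugi
3. f -> v, p -> b / _ Z: no change
surface: somouzragugi

cell VEL=du, MOD=fe, TOR=ki, GRD=em:
underlying: s-mouz-lp-dm-su
1. d -> t, g -> k, z -> s / _ #: no change
2. f -> v, k -> g, p -> b, s -> z, t -> d / V _ V: no change
3. f -> v, p -> b / _ Z: fires at position(s) 7: smouzlbdmsu
surface: smouzlbdmsu


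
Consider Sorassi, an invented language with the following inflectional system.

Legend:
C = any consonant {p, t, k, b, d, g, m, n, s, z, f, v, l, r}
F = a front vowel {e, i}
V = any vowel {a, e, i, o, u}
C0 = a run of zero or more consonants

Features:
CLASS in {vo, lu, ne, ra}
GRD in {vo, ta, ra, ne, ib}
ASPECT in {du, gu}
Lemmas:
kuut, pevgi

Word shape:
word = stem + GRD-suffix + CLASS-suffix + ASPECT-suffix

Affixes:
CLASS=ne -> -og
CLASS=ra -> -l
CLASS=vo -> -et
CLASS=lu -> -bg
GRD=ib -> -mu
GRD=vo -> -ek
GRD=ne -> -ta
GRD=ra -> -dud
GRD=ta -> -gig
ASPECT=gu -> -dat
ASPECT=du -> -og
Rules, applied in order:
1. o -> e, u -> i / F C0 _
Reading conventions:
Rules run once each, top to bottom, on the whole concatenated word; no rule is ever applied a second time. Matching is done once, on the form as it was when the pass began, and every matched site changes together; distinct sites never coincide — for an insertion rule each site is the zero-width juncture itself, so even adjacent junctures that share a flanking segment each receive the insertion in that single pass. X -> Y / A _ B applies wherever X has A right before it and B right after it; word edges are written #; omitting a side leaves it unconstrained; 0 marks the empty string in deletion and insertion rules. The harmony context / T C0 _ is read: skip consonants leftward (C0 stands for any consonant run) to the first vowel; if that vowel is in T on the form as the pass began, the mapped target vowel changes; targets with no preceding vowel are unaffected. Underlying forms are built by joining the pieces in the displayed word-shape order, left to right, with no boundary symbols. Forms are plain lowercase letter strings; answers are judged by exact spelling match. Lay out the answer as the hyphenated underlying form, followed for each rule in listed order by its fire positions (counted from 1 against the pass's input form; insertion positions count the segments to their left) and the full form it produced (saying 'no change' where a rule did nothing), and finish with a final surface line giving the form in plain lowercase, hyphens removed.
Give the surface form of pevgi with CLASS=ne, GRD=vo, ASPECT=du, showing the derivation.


underlying: pevgi-ek-og-og
1. o -> e, u -> i / F C0 _: fires at position(s) 8: pevgiekegog
surface: pevgiekegog


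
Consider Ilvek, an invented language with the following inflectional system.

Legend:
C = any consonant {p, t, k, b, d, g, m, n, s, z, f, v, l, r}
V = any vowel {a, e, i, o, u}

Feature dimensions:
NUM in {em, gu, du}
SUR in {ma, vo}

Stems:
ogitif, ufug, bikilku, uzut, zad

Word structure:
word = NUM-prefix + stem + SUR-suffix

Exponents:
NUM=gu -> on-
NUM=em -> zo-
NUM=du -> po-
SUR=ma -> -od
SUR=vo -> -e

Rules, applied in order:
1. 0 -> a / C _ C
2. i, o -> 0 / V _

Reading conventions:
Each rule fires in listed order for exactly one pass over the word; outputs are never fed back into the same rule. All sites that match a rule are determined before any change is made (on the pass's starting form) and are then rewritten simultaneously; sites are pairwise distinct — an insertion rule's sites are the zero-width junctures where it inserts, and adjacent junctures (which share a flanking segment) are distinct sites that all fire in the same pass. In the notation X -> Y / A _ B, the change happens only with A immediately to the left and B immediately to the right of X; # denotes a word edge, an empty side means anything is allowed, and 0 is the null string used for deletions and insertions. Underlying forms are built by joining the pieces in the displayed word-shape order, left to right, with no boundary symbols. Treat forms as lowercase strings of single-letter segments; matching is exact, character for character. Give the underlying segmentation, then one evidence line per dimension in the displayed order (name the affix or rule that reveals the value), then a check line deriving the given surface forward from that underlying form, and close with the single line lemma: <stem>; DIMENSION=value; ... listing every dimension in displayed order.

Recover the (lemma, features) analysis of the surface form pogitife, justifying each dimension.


underlying: po-ogitif-e
NUM=du - signalled by the affix po-
SUR=vo - signalled by the affix -e
check: poogitife -> poogitife -> pogitife
lemma: ogitif; NUM=du; SUR=vo


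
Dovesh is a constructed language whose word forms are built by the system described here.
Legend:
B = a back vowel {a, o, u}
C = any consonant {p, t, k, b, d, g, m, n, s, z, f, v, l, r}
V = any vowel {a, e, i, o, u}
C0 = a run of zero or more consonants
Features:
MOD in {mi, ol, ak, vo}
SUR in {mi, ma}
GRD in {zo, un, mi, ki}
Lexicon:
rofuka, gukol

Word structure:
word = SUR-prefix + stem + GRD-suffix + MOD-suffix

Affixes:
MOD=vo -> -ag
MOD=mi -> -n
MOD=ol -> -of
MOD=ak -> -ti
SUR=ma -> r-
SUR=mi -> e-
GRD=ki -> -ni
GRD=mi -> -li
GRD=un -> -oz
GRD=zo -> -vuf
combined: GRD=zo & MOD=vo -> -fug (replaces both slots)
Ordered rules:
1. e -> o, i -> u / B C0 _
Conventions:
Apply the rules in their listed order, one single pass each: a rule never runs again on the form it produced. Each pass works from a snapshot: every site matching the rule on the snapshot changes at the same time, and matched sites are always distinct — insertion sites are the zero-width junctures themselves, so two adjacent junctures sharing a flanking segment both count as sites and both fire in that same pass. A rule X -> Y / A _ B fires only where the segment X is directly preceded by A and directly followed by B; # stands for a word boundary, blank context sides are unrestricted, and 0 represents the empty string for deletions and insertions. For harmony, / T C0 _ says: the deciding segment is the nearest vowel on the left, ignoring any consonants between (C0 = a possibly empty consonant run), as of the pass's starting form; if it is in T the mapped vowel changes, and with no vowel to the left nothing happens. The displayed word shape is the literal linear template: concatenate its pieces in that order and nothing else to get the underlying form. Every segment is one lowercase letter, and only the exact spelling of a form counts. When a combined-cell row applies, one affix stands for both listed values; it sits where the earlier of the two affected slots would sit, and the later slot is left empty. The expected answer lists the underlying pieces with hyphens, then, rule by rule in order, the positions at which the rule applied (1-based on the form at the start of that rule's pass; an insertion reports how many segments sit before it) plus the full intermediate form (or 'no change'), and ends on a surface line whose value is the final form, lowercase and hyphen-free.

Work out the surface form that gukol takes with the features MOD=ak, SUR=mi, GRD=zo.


underlying: e-gukol-vuf-ti
1. e -> o, i -> u / B C0 _: fires at position(s) 11: egukolvuftu
surface: egukolvuftu


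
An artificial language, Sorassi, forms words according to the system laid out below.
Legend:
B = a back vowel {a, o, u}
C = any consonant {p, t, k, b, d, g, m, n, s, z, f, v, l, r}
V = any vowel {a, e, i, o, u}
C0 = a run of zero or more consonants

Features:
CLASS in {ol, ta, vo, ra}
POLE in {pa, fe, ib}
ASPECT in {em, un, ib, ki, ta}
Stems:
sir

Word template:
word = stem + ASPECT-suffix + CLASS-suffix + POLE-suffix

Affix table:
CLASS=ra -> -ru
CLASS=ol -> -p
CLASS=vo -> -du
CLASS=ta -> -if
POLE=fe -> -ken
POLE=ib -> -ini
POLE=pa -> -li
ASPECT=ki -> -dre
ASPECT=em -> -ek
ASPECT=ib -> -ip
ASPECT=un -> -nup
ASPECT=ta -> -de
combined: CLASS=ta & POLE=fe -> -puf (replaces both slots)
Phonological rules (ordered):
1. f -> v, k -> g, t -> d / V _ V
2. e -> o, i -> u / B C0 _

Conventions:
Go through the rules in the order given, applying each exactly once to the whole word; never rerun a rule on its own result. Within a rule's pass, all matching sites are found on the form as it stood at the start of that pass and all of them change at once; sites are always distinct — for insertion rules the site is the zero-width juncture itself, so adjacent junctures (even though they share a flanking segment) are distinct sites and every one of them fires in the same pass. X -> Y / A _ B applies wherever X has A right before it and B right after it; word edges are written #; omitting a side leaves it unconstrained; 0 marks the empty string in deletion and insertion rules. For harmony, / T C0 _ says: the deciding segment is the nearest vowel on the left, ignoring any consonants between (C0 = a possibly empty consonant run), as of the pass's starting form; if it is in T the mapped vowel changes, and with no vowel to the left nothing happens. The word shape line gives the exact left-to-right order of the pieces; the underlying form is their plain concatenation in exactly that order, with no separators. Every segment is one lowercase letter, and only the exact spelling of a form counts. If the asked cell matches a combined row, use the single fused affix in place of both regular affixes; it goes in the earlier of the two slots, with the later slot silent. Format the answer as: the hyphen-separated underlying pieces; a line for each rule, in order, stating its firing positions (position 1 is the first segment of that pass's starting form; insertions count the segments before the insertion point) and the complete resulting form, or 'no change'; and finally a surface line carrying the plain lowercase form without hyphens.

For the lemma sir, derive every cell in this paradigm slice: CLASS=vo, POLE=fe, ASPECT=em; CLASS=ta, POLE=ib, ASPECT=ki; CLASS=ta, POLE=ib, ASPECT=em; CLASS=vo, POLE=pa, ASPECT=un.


cell CLASS=vo, POLE=fe, ASPECT=em:
underlying: sir-ek-du-ken
1. f -> v, k -> g, t -> d / V _ V: fires at position(s) 8: sirekdugen
2. e -> o, i -> u / B C0 _: fires at position(s) 9: sirekdugon
surface: sirekdugon

cell CLASS=ta, POLE=ib, ASPECT=ki:
underlying: sir-dre-if-ini
1. f -> v, k -> g, t -> d / V _ V: fires at position(s) 8: sirdreivini
2. e -> o, i -> u / B C0 _: no change
surface: sirdreivini

cell CLASS=ta, POLE=ib, ASPECT=em:
underlying: sir-ek-if-ini
1. f -> v, k -> g, t -> d / V _ V: fires at position(s) 5, 7: siregivini
2. e -> o, i -> u / B C0 _: no change
surface: siregivini

cell CLASS=vo, POLE=pa, ASPECT=un:
underlying: sir-nup-du-li
1. f -> v, k -> g, t -> d / V _ V: no change
2. e -> o, i -> u / B C0 _: fires at position(s) 10: sirnupdulu
surface: sirnupdulu


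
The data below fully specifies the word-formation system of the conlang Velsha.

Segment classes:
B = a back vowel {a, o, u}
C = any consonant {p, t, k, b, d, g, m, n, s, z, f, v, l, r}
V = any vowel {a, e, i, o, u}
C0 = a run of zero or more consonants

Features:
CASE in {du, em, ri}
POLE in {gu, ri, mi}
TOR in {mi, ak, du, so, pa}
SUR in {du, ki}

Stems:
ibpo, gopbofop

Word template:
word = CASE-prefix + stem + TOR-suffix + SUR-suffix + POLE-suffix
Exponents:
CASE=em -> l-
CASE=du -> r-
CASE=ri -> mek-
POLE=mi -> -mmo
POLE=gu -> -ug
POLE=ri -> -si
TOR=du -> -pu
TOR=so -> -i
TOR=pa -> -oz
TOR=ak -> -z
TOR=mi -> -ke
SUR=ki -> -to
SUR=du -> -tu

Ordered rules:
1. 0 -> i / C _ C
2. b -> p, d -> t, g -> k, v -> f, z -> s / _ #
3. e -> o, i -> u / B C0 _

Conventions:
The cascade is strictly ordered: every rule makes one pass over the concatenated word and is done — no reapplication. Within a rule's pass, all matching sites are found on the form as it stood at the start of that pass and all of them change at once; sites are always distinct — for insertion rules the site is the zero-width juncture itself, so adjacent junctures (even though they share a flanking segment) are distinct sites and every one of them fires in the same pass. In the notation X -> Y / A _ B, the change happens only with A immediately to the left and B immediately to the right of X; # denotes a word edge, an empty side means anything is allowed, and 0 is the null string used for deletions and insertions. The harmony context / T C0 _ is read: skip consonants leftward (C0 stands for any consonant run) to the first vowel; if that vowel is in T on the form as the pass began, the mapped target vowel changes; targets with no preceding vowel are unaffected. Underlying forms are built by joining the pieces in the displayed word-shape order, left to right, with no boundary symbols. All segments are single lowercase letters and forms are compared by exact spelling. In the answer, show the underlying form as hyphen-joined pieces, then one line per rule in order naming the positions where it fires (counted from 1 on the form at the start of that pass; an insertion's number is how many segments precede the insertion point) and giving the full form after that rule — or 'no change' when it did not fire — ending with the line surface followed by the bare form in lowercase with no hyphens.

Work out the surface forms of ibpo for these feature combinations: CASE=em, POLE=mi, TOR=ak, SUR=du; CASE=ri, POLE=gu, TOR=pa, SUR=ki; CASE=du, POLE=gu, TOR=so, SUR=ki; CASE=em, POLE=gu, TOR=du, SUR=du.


cell CASE=em, POLE=mi, TOR=ak, SUR=du:
underlying: l-ibpo-z-tu-mmo
1. 0 -> i / C _ C: inserts after position(s) 3, 6, 9: libipozitumimo
2. b -> p, d -> t, g -> k, v -> f, z -> s / _ #: no change
3. e -> o, i -> u / B C0 _: fires at position(s) 8, 12: libipozutumumo
surface: libipozutumumo

cell CASE=ri, POLE=gu, TOR=pa, SUR=ki:
underlying: mek-ibpo-oz-to-ug
1. 0 -> i / C _ C: inserts after position(s) 5, 9: mekibipoozitoug
2. b -> p, d -> t, g -> k, v -> f, z -> s / _ #: fires at position(s) 15: mekibipoozitouk
3. e -> o, i -> u / B C0 _: fires at position(s) 11: mekibipoozutouk
surface: mekibipoozutouk

cell CASE=du, POLE=gu, TOR=so, SUR=ki:
underlying: r-ibpo-i-to-ug
1. 0 -> i / C _ C: inserts after position(s) 3: ribipoitoug
2. b -> p, d -> t, g -> k, v -> f, z -> s / _ #: fires at position(s) 11: ribipoitouk
3. e -> o, i -> u / B C0 _: fires at position(s) 7: ribipoutouk
surface: ribipoutouk

cell CASE=em, POLE=gu, TOR=du, SUR=du:
underlying: l-ibpo-pu-tu-ug
1. 0 -> i / C _ C: inserts after position(s) 3: libipoputuug
2. b -> p, d -> t, g -> k, v -> f, z -> s / _ #: fires at position(s) 12: libipoputuuk
3. e -> o, i -> u / B C0 _: no change
surface: libipoputuuk


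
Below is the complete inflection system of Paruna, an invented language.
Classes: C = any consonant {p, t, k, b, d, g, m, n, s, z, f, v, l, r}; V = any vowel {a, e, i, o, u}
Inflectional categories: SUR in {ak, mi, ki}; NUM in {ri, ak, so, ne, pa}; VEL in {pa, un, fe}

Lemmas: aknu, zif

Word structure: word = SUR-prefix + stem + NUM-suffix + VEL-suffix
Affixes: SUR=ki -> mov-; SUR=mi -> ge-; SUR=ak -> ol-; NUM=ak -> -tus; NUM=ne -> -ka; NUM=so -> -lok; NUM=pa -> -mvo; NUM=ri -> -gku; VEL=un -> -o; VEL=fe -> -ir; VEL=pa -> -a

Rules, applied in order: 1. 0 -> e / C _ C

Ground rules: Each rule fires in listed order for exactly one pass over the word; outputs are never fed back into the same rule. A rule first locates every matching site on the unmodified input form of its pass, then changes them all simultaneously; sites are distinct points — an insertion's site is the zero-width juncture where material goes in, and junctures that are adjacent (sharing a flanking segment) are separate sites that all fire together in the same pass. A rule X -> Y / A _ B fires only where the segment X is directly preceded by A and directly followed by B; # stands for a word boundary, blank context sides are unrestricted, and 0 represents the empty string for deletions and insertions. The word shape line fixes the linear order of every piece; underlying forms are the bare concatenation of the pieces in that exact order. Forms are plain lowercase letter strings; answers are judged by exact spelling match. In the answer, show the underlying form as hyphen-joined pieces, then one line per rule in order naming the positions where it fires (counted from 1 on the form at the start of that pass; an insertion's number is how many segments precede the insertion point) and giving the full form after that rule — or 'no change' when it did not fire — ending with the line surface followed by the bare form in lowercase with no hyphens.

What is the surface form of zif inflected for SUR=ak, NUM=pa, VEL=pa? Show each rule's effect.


underlying: ol-zif-mvo-a
1. 0 -> e / C _ C: inserts after position(s) 2, 5, 6: olezifemevoa
surface: olezifemevoa


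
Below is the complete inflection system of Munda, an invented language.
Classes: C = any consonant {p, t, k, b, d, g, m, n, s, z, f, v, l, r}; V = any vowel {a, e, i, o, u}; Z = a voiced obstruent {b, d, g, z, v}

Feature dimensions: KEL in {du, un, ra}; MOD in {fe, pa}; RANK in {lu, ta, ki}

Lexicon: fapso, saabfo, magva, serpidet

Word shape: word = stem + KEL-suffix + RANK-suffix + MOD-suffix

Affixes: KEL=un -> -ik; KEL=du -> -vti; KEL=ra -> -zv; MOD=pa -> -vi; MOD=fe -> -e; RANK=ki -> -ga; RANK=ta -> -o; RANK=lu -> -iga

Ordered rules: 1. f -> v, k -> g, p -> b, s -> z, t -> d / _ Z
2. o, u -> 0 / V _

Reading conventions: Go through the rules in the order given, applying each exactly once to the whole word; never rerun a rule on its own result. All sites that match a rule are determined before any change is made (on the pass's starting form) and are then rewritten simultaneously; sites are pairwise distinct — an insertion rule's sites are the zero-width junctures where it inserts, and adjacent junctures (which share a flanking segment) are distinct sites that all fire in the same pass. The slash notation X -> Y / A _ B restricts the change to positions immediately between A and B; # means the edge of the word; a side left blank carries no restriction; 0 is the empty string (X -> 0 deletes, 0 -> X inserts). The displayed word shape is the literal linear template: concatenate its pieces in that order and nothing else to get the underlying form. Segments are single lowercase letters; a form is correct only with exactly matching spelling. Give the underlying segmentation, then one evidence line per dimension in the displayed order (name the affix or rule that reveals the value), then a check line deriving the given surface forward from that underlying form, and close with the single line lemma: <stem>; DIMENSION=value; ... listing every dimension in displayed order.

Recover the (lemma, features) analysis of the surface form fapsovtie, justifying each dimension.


underlying: fapso-vti-o-e
KEL=du - signalled by the affix -vti
MOD=fe - signalled by the affix -e
RANK=ta - signalled by the affix -o
check: fapsovtioe -> fapsovtioe -> fapsovtie
lemma: fapso; KEL=du; MOD=fe; RANK=ta


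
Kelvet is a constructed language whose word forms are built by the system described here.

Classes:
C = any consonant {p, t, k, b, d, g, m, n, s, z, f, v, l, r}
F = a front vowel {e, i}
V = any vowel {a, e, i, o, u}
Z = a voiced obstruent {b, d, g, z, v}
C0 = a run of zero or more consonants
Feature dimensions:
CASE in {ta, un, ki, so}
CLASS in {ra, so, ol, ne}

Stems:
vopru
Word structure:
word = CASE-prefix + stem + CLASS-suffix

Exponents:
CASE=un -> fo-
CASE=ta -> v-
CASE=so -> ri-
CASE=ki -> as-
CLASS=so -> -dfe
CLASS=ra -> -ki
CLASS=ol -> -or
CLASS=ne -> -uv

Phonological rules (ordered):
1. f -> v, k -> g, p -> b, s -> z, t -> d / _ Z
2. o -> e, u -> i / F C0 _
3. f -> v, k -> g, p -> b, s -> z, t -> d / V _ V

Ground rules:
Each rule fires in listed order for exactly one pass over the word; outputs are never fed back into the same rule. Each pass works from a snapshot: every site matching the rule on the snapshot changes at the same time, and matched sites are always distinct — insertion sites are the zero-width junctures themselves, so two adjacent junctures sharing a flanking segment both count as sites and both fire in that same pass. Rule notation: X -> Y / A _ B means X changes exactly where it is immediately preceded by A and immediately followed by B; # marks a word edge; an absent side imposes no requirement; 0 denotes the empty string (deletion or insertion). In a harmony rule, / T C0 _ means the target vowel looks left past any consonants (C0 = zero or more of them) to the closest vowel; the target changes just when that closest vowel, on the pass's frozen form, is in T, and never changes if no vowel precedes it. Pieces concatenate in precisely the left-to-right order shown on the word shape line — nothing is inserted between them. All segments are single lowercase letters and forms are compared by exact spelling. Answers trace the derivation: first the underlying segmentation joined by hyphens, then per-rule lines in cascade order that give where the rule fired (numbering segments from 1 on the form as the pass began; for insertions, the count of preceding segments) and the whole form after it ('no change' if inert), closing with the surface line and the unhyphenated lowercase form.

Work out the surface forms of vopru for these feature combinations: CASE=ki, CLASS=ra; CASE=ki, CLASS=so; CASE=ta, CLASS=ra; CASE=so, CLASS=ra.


cell CASE=ki, CLASS=ra:
underlying: as-vopru-ki
1. f -> v, k -> g, p -> b, s -> z, t -> d / _ Z: fires at position(s) 2: azvopruki
2. o -> e, u -> i / F C0 _: no change
3. f -> v, k -> g, p -> b, s -> z, t -> d / V _ V: fires at position(s) 8: azvoprugi
surface: azvoprugi

cell CASE=ki, CLASS=so:
underlying: as-vopru-dfe
1. f -> v, k -> g, p -> b, s -> z, t -> d / _ Z: fires at position(s) 2: azvoprudfe
2. o -> e, u -> i / F C0 _: no change
3. f -> v, k -> g, p -> b, s -> z, t -> d / V _ V: no change
surface: azvoprudfe

cell CASE=ta, CLASS=ra:
underlying: v-vopru-ki
1. f -> v, k -> g, p -> b, s -> z, t -> d / _ Z: no change
2. o -> e, u -> i / F C0 _: no change
3. f -> v, k -> g, p -> b, s -> z, t -> d / V _ V: fires at position(s) 7: vvoprugi
surface: vvoprugi

cell CASE=so, CLASS=ra:
underlying: ri-vopru-ki
1. f -> v, k -> g, p -> b, s -> z, t -> d / _ Z: no change
2. o -> e, u -> i / F C0 _: fires at position(s) 4: rivepruki
3. f -> v, k -> g, p -> b, s -> z, t -> d / V _ V: fires at position(s) 8: riveprugi
surface: riveprugi


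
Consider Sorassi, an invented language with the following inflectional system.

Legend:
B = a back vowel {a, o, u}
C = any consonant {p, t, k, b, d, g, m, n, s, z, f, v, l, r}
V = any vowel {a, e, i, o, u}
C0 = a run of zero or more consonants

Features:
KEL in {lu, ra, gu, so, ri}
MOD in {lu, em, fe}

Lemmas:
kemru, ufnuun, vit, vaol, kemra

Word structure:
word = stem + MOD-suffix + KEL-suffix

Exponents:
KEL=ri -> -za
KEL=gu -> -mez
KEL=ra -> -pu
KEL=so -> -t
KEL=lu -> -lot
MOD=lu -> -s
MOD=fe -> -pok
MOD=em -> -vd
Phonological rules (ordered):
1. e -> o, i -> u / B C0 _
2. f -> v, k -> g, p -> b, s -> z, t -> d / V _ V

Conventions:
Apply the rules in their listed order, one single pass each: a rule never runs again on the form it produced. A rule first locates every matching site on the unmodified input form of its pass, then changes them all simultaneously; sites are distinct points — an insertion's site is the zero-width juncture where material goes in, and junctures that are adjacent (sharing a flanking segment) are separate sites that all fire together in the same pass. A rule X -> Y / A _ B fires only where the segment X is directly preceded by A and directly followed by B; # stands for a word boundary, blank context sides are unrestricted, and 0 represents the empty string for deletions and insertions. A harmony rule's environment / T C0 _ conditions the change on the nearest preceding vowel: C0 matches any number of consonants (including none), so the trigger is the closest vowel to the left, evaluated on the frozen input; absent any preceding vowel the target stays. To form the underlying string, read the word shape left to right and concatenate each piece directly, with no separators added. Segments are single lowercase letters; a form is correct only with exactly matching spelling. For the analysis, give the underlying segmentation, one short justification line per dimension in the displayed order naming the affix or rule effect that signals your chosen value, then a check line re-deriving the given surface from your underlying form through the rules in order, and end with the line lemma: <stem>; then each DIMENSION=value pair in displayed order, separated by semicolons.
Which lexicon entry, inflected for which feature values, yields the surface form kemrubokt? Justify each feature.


underlying: kemru-pok-t
KEL=so - signalled by the affix -t
MOD=fe - signalled by the affix -pok
check: kemrupokt -> kemrupokt -> kemrubokt
lemma: kemru; KEL=so; MOD=fe


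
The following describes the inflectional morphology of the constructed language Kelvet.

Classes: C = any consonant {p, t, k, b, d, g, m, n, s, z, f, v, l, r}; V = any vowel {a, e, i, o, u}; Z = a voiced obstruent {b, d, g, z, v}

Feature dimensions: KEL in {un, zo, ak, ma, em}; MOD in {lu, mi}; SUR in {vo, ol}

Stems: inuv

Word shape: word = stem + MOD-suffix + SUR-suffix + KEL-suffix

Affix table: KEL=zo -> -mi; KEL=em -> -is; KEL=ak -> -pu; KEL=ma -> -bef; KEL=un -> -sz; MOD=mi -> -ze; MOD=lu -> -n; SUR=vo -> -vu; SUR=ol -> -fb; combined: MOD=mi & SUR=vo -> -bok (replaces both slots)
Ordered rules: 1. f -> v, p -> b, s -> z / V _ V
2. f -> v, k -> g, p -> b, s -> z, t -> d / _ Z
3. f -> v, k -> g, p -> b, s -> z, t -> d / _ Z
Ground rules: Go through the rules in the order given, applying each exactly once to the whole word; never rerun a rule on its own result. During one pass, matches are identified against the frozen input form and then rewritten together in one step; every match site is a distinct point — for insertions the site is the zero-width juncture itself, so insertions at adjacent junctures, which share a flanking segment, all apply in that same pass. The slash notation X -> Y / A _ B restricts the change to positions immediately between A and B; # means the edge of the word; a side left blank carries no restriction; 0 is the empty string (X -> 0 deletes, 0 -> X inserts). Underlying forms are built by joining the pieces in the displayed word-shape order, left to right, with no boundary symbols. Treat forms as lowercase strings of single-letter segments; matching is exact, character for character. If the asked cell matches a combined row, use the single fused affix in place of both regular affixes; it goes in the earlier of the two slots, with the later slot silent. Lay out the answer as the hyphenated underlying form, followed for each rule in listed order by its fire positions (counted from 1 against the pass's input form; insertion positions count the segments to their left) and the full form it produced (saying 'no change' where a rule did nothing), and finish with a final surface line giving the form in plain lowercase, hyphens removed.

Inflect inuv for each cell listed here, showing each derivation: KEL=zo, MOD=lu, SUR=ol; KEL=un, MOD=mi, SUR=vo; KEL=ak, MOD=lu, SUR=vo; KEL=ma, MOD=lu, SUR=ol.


cell KEL=zo, MOD=lu, SUR=ol:
underlying: inuv-n-fb-mi
1. f -> v, p -> b, s -> z / V _ V: no change
2. f -> v, k -> g, p -> b, s -> z, t -> d / _ Z: fires at position(s) 6: inuvnvbmi
3. f -> v, k -> g, p -> b, s -> z, t -> d / _ Z: no change
surface: inuvnvbmi

cell KEL=un, MOD=mi, SUR=vo:
underlying: inuv-bok-sz
1. f -> v, p -> b, s -> z / V _ V: no change
2. f -> v, k -> g, p -> b, s -> z, t -> d / _ Z: fires at position(s) 8: inuvbokzz
3. f -> v, k -> g, p -> b, s -> z, t -> d / _ Z: fires at position(s) 7: inuvbogzz
surface: inuvbogzz

cell KEL=ak, MOD=lu, SUR=vo:
underlying: inuv-n-vu-pu
1. f -> v, p -> b, s -> z / V _ V: fires at position(s) 8: inuvnvubu
2. f -> v, k -> g, p -> b, s -> z, t -> d / _ Z: no change
3. f -> v, k -> g, p -> b, s -> z, t -> d / _ Z: no change
surface: inuvnvubu

cell KEL=ma, MOD=lu, SUR=ol:
underlying: inuv-n-fb-bef
1. f -> v, p -> b, s -> z / V _ V: no change
2. f -> v, k -> g, p -> b, s -> z, t -> d / _ Z: fires at position(s) 6: inuvnvbbef
3. f -> v, k -> g, p -> b, s -> z, t -> d / _ Z: no change
surface: inuvnvbbef


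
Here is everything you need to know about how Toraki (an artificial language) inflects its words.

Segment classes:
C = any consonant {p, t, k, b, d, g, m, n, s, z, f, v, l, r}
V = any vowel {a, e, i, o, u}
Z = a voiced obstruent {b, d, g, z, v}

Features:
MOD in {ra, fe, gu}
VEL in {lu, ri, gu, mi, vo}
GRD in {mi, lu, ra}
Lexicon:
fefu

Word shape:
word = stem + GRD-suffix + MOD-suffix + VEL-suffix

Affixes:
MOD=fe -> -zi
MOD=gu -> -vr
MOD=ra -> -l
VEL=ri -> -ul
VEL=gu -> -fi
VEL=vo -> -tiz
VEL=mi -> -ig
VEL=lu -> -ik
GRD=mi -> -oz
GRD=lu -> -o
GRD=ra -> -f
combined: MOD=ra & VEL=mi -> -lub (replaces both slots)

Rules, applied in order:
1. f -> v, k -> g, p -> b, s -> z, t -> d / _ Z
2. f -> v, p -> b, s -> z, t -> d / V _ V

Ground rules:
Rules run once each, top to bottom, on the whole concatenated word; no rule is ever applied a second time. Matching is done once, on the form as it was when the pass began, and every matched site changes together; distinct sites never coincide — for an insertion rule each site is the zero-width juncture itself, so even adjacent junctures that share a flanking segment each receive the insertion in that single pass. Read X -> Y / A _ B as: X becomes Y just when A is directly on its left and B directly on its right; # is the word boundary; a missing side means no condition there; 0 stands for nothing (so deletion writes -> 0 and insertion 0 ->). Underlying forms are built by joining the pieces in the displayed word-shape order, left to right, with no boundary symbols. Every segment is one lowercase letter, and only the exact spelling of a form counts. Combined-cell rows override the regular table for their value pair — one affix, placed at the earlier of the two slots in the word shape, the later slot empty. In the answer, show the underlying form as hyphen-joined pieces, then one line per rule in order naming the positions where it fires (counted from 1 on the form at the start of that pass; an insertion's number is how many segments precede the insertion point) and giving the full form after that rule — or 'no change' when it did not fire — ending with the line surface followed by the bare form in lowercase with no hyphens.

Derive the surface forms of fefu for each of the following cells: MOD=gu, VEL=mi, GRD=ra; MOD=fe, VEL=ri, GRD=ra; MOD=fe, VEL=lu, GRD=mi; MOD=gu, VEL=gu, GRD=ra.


cell MOD=gu, VEL=mi, GRD=ra:
underlying: fefu-f-vr-ig
1. f -> v, k -> g, p -> b, s -> z, t -> d / _ Z: fires at position(s) 5: fefuvvrig
2. f -> v, p -> b, s -> z, t -> d / V _ V: fires at position(s) 3: fevuvvrig
surface: fevuvvrig

cell MOD=fe, VEL=ri, GRD=ra:
underlying: fefu-f-zi-ul
1. f -> v, k -> g, p -> b, s -> z, t -> d / _ Z: fires at position(s) 5: fefuvziul
2. f -> v, p -> b, s -> z, t -> d / V _ V: fires at position(s) 3: fevuvziul
surface: fevuvziul

cell MOD=fe, VEL=lu, GRD=mi:
underlying: fefu-oz-zi-ik
1. f -> v, k -> g, p -> b, s -> z, t -> d / _ Z: no change
2. f -> v, p -> b, s -> z, t -> d / V _ V: fires at position(s) 3: fevuozziik
surface: fevuozziik

cell MOD=gu, VEL=gu, GRD=ra:
underlying: fefu-f-vr-fi
1. f -> v, k -> g, p -> b, s -> z, t -> d / _ Z: fires at position(s) 5: fefuvvrfi
2. f -> v, p -> b, s -> z, t -> d / V _ V: fires at position(s) 3: fevuvvrfi
surface: fevuvvrfi
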